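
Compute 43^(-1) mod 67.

Step 1: We need x such that 43 * x = 1 (mod 67).
Step 2: Using the extended Euclidean algorithm or trial:
  43 * 53 = 2279 = 34 * 67 + 1.
Step 3: Since 2279 mod 67 = 1, the inverse is x = 53.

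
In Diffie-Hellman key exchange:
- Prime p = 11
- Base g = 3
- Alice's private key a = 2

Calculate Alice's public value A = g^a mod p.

Step 1: A = g^a mod p = 3^2 mod 11.
  3^1 mod 11 = 3
  3^2 mod 11 = (3 * 3) mod 11 = 9
Result: A = 9.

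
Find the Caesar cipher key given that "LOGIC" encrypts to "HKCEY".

Step 1: Compare first letters: L (position 11) -> H (position 7).
Step 2: Shift = (7 - 11) mod 26 = 22.
The shift value is 22.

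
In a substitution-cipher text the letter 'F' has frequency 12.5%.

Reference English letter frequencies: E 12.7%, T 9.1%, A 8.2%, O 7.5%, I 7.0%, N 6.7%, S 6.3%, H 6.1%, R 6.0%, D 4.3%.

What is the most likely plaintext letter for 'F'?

Step 1: The observed frequency is 12.5%.
Step 2: Compare with English frequencies:
  E: 12.7% (difference: 0.2%) <-- closest
  T: 9.1% (difference: 3.4%)
  A: 8.2% (difference: 4.3%)
  O: 7.5% (difference: 5.0%)
  I: 7.0% (difference: 5.5%)
  N: 6.7% (difference: 5.8%)
  S: 6.3% (difference: 6.2%)
  H: 6.1% (difference: 6.4%)
  R: 6.0% (difference: 6.5%)
  D: 4.3% (difference: 8.2%)
Step 3: 'F' most likely represents 'E' (frequency 12.7%).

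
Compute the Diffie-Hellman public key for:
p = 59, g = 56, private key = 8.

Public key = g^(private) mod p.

Step 1: A = g^a mod p = 56^8 mod 59.
  56^1 mod 59 = 56
  56^2 mod 59 = (56 * 56) mod 59 = 9
  56^3 mod 59 = (9 * 56) mod 59 = 32
  56^4 mod 59 = (32 * 56) mod 59 = 22
  56^5 mod 59 = (22 * 56) mod 59 = 52
  56^6 mod 59 = (52 * 56) mod 59 = 21
  56^7 mod 59 = (21 * 56) mod 59 = 55
  56^8 mod 59 = (55 * 56) mod 59 = 12
Result: A = 12.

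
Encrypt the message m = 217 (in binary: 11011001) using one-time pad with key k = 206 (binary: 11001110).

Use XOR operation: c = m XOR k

Step 1: Write out the XOR operation bit by bit:
  Message: 11011001
  Key:     11001110
  XOR:     00010111
Step 2: Convert to decimal: 00010111 = 23.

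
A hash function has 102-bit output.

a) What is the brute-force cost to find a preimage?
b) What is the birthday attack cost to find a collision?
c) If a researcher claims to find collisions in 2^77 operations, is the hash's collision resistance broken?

Step 1: Preimage resistance requires brute-force of 2^102 operations.
Step 2: Collision resistance (birthday bound) = 2^(102/2) = 2^51.
Step 3: The claimed attack costs 2^77 operations.
Step 4: Since 2^77 >= 2^51, the claimed attack is no faster than the generic birthday attack, so this does not break collision resistance.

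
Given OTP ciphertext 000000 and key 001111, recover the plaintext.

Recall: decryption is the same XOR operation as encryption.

Step 1: XOR ciphertext with key:
  Ciphertext: 000000
  Key:        001111
  XOR:        001111
Step 2: Plaintext = 001111 = 15 in decimal.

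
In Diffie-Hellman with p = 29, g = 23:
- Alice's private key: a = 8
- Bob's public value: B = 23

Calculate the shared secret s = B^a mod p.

Step 1: s = B^a mod p = 23^8 mod 29.
  23^1 mod 29 = 23
  23^2 mod 29 = (23 * 23) mod 29 = 7
  23^3 mod 29 = (7 * 23) mod 29 = 16
  23^4 mod 29 = (16 * 23) mod 29 = 20
  23^5 mod 29 = (20 * 23) mod 29 = 25
  23^6 mod 29 = (25 * 23) mod 29 = 24
  23^7 mod 29 = (24 * 23) mod 29 = 1
  23^8 mod 29 = (1 * 23) mod 29 = 23
Result: shared secret = 23.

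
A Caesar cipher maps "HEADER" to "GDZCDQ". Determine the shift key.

Step 1: Compare first letters: H (position 7) -> G (position 6).
Step 2: Shift = (6 - 7) mod 26 = 25.
The shift value is 25.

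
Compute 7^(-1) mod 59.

Step 1: We need x such that 7 * x = 1 (mod 59).
Step 2: Using the extended Euclidean algorithm or trial:
  7 * 17 = 119 = 2 * 59 + 1.
Step 3: Since 119 mod 59 = 1, the inverse is x = 17.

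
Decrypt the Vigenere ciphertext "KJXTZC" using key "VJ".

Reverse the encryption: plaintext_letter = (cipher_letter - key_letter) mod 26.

Step 1: Extend key: VJVJVJ
Step 2: Decrypt each letter (c - k) mod 26:
  K(10) - V(21) = (10-21) mod 26 = 15 = P
  J(9) - J(9) = (9-9) mod 26 = 0 = A
  X(23) - V(21) = (23-21) mod 26 = 2 = C
  T(19) - J(9) = (19-9) mod 26 = 10 = K
  Z(25) - V(21) = (25-21) mod 26 = 4 = E
  C(2) - J(9) = (2-9) mod 26 = 19 = T
Plaintext: PACKET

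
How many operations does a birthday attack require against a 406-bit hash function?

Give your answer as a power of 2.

Step 1: The birthday paradox gives collision probability ~50% after sqrt(2^n) = 2^(n/2) hashes.
Step 2: For 406-bit output: 2^(406/2) = 2^203.
Step 3: Approximately 2^203 hash computations needed.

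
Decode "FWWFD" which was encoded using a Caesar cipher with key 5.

Step 1: Reverse the shift by subtracting 5 from each letter position.
  F (position 5) -> position (5-5) mod 26 = 0 -> A
  W (position 22) -> position (22-5) mod 26 = 17 -> R
  W (position 22) -> position (22-5) mod 26 = 17 -> R
  F (position 5) -> position (5-5) mod 26 = 0 -> A
  D (position 3) -> position (3-5) mod 26 = 24 -> Y
Decrypted message: ARRAY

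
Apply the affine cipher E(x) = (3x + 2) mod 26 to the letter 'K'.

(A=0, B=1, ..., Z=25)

Step 1: Convert 'K' to number: x = 10.
Step 2: E(10) = (3 * 10 + 2) mod 26 = 32 mod 26 = 6.
Step 3: Convert 6 back to letter: G.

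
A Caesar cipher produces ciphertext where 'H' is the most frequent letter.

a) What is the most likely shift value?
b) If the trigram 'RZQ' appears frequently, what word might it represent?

Step 1: In English, 'E' is the most frequent letter (12.7%).
Step 2: The most frequent ciphertext letter is 'H' (position 7).
Step 3: Shift = (7 - 4) mod 26 = 3.
Step 4: Decrypt 'RZQ' by shifting back 3:
  R -> O
  Z -> W
  Q -> N
Step 5: 'RZQ' decrypts to 'OWN'.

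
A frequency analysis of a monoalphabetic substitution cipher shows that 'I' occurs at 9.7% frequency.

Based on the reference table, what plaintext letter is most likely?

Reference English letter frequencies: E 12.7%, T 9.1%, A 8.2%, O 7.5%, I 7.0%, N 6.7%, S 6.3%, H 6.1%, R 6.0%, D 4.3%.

Step 1: The observed frequency is 9.7%.
Step 2: Compare with English frequencies:
  E: 12.7% (difference: 3.0%)
  T: 9.1% (difference: 0.6%) <-- closest
  A: 8.2% (difference: 1.5%)
  O: 7.5% (difference: 2.2%)
  I: 7.0% (difference: 2.7%)
  N: 6.7% (difference: 3.0%)
  S: 6.3% (difference: 3.4%)
  H: 6.1% (difference: 3.6%)
  R: 6.0% (difference: 3.7%)
  D: 4.3% (difference: 5.4%)
Step 3: 'I' most likely represents 'T' (frequency 9.1%).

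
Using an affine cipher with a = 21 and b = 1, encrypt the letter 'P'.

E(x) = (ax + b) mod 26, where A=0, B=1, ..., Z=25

Step 1: Convert 'P' to number: x = 15.
Step 2: E(15) = (21 * 15 + 1) mod 26 = 316 mod 26 = 4.
Step 3: Convert 4 back to letter: E.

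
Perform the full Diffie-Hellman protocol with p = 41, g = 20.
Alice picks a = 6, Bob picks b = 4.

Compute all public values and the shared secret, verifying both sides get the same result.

Step 1: A = g^a mod p = 20^6 mod 41 = 25.
Step 2: B = g^b mod p = 20^4 mod 41 = 18.
Step 3: Alice computes s = B^a mod p = 18^6 mod 41 = 18.
Step 4: Bob computes s = A^b mod p = 25^4 mod 41 = 18.
Both sides agree: shared secret = 18.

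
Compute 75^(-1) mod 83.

Step 1: We need x such that 75 * x = 1 (mod 83).
Step 2: Using the extended Euclidean algorithm or trial:
  75 * 31 = 2325 = 28 * 83 + 1.
Step 3: Since 2325 mod 83 = 1, the inverse is x = 31.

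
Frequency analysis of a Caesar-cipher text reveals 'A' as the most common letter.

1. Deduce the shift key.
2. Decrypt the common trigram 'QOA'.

Step 1: In English, 'E' is the most frequent letter (12.7%).
Step 2: The most frequent ciphertext letter is 'A' (position 0).
Step 3: Shift = (0 - 4) mod 26 = 22.
Step 4: Decrypt 'QOA' by shifting back 22:
  Q -> U
  O -> S
  A -> E
Step 5: 'QOA' decrypts to 'USE'.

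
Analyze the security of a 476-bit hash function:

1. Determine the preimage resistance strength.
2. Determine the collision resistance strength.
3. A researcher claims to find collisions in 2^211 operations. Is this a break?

Step 1: Preimage resistance requires brute-force of 2^476 operations.
Step 2: Collision resistance (birthday bound) = 2^(476/2) = 2^238.
Step 3: The claimed attack costs 2^211 operations.
Step 4: Since 2^211 < 2^238, the claimed attack beats the generic birthday bound, so collision resistance is broken.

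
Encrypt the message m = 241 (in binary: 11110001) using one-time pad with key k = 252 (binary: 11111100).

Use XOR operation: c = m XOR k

Step 1: Write out the XOR operation bit by bit:
  Message: 11110001
  Key:     11111100
  XOR:     00001101
Step 2: Convert to decimal: 00001101 = 13.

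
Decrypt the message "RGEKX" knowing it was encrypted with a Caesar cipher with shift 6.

Step 1: Reverse the shift by subtracting 6 from each letter position.
  R (position 17) -> position (17-6) mod 26 = 11 -> L
  G (position 6) -> position (6-6) mod 26 = 0 -> A
  E (position 4) -> position (4-6) mod 26 = 24 -> Y
  K (position 10) -> position (10-6) mod 26 = 4 -> E
  X (position 23) -> position (23-6) mod 26 = 17 -> R
Decrypted message: LAYER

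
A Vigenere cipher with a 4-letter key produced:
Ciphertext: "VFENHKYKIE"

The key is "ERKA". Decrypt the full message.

Step 1: Key 'ERKA' has length 4. Extended key: ERKAERKAER
Step 2: Decrypt each position:
  V(21) - E(4) = 17 = R
  F(5) - R(17) = 14 = O
  E(4) - K(10) = 20 = U
  N(13) - A(0) = 13 = N
  H(7) - E(4) = 3 = D
  K(10) - R(17) = 19 = T
  Y(24) - K(10) = 14 = O
  K(10) - A(0) = 10 = K
  I(8) - E(4) = 4 = E
  E(4) - R(17) = 13 = N
Plaintext: ROUNDTOKEN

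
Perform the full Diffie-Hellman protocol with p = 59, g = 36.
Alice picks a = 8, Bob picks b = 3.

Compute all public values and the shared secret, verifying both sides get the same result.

Step 1: A = g^a mod p = 36^8 mod 59 = 16.
Step 2: B = g^b mod p = 36^3 mod 59 = 46.
Step 3: Alice computes s = B^a mod p = 46^8 mod 59 = 25.
Step 4: Bob computes s = A^b mod p = 16^3 mod 59 = 25.
Both sides agree: shared secret = 25.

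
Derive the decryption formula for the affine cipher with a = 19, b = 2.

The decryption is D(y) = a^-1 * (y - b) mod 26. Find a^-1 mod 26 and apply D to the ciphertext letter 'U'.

Step 1: Find a^-1, the modular inverse of 19 mod 26.
Step 2: We need 19 * a^-1 = 1 (mod 26).
Step 3: 19 * 11 = 209 = 8 * 26 + 1, so a^-1 = 11.
Step 4: D(y) = 11(y - 2) mod 26.
Step 5: Apply to 'U' (y = 20): D(20) = 11 * (20 - 2) mod 26 = 11 * 18 mod 26 = 16 -> 'Q'.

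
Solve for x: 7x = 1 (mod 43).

Step 1: We need x such that 7 * x = 1 (mod 43).
Step 2: Using the extended Euclidean algorithm or trial:
  7 * 37 = 259 = 6 * 43 + 1.
Step 3: Since 259 mod 43 = 1, the inverse is x = 37.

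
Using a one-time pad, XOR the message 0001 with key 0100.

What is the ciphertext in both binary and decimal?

Step 1: Write out the XOR operation bit by bit:
  Message: 0001
  Key:     0100
  XOR:     0101
Step 2: Convert to decimal: 0101 = 5.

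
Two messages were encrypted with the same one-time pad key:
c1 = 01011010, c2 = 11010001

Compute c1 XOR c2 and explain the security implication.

Step 1: c1 XOR c2 = (m1 XOR k) XOR (m2 XOR k).
Step 2: By XOR associativity/commutativity: = m1 XOR m2 XOR k XOR k = m1 XOR m2.
Step 3: 01011010 XOR 11010001 = 10001011 = 139.
Step 4: The key cancels out! An attacker learns m1 XOR m2 = 139, revealing the relationship between plaintexts.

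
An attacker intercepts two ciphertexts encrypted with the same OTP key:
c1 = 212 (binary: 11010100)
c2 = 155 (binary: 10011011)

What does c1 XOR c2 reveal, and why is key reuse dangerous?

Step 1: c1 XOR c2 = (m1 XOR k) XOR (m2 XOR k).
Step 2: By XOR associativity/commutativity: = m1 XOR m2 XOR k XOR k = m1 XOR m2.
Step 3: 11010100 XOR 10011011 = 01001111 = 79.
Step 4: The key cancels out! An attacker learns m1 XOR m2 = 79, revealing the relationship between plaintexts.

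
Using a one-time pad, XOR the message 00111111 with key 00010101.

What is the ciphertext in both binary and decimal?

Step 1: Write out the XOR operation bit by bit:
  Message: 00111111
  Key:     00010101
  XOR:     00101010
Step 2: Convert to decimal: 00101010 = 42.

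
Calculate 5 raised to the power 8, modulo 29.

Step 1: Compute 5^8 mod 29 step by step, reducing modulo 29 at each step.
  5^1 mod 29 = 5
  5^2 mod 29 = (5 * 5) mod 29 = 25
  5^3 mod 29 = (25 * 5) mod 29 = 9
  5^4 mod 29 = (9 * 5) mod 29 = 16
  5^5 mod 29 = (16 * 5) mod 29 = 22
  5^6 mod 29 = (22 * 5) mod 29 = 23
  5^7 mod 29 = (23 * 5) mod 29 = 28
  5^8 mod 29 = (28 * 5) mod 29 = 24
Step 2: Result = 24.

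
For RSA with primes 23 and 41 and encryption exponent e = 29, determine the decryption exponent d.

Step 1: n = 23 * 41 = 943.
Step 2: phi(n) = 22 * 40 = 880.
Step 3: Find d such that 29 * d = 1 (mod 880).
Step 4: d = 29^(-1) mod 880 = 789.
Verification: 29 * 789 = 22881 = 26 * 880 + 1.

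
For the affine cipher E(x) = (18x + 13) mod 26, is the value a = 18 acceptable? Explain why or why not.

Step 1: Compute gcd(18, 26).
Step 2: gcd(18, 26) = 2.
Since gcd = 2 != 1, 18 shares a common factor with 26, so it cannot be used.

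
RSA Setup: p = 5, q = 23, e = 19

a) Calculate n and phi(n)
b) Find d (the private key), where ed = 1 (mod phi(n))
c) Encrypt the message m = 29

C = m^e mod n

Step 1: n = 5 * 23 = 115.
Step 2: phi(n) = (5-1)(23-1) = 4 * 22 = 88.
Step 3: Find d = 19^(-1) mod 88 = 51.
  Verify: 19 * 51 = 969 = 1 (mod 88).
Step 4: C = 29^19 mod 115 = 64.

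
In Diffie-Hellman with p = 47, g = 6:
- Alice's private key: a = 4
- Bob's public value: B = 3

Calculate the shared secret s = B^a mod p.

Step 1: s = B^a mod p = 3^4 mod 47.
  3^1 mod 47 = 3
  3^2 mod 47 = (3 * 3) mod 47 = 9
  3^3 mod 47 = (9 * 3) mod 47 = 27
  3^4 mod 47 = (27 * 3) mod 47 = 34
Result: shared secret = 34.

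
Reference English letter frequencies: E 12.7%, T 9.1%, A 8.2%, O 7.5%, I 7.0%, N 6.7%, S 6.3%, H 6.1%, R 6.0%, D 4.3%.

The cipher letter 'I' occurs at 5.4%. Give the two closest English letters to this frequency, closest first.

Step 1: Observed frequency of 'I' is 5.4%.
Step 2: Compute distances to each reference frequency and sort:
  R (6.0%): difference = 0.6% <-- BEST
  H (6.1%): difference = 0.7% <-- RUNNER-UP
  S (6.3%): difference = 0.9%
  D (4.3%): difference = 1.1%
  N (6.7%): difference = 1.3%
Step 3: Most likely is 'R' (6.0%, diff 0.6%); second most likely is 'H' (6.1%, diff 0.7%).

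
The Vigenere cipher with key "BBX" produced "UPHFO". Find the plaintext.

Step 1: Extend key: BBXBB
Step 2: Decrypt each letter (c - k) mod 26:
  U(20) - B(1) = (20-1) mod 26 = 19 = T
  P(15) - B(1) = (15-1) mod 26 = 14 = O
  H(7) - X(23) = (7-23) mod 26 = 10 = K
  F(5) - B(1) = (5-1) mod 26 = 4 = E
  O(14) - B(1) = (14-1) mod 26 = 13 = N
Plaintext: TOKEN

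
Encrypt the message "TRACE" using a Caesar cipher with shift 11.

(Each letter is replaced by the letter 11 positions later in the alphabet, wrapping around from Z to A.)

Step 1: For each letter, shift forward by 11 positions (mod 26).
  T (position 19) -> position (19+11) mod 26 = 4 -> E
  R (position 17) -> position (17+11) mod 26 = 2 -> C
  A (position 0) -> position (0+11) mod 26 = 11 -> L
  C (position 2) -> position (2+11) mod 26 = 13 -> N
  E (position 4) -> position (4+11) mod 26 = 15 -> P
Result: ECLNP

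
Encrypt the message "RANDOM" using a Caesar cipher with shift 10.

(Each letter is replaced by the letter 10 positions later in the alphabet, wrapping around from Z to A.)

Step 1: For each letter, shift forward by 10 positions (mod 26).
  R (position 17) -> position (17+10) mod 26 = 1 -> B
  A (position 0) -> position (0+10) mod 26 = 10 -> K
  N (position 13) -> position (13+10) mod 26 = 23 -> X
  D (position 3) -> position (3+10) mod 26 = 13 -> N
  O (position 14) -> position (14+10) mod 26 = 24 -> Y
  M (position 12) -> position (12+10) mod 26 = 22 -> W
Result: BKXNYW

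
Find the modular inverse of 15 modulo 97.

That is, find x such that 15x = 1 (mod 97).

Step 1: We need x such that 15 * x = 1 (mod 97).
Step 2: Using the extended Euclidean algorithm or trial:
  15 * 13 = 195 = 2 * 97 + 1.
Step 3: Since 195 mod 97 = 1, the inverse is x = 13.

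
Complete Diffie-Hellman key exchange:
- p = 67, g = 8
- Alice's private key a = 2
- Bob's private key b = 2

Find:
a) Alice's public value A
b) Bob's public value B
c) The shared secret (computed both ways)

Step 1: A = g^a mod p = 8^2 mod 67 = 64.
Step 2: B = g^b mod p = 8^2 mod 67 = 64.
Step 3: Alice computes s = B^a mod p = 64^2 mod 67 = 9.
Step 4: Bob computes s = A^b mod p = 64^2 mod 67 = 9.
Both sides agree: shared secret = 9.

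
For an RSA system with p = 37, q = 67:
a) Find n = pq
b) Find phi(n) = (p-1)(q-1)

Step 1: n = p * q = 37 * 67 = 2479.
Step 2: phi(n) = (p-1)(q-1) = 36 * 66 = 2376.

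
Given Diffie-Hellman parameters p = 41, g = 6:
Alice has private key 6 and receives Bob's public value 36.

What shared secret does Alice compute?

Step 1: s = B^a mod p = 36^6 mod 41.
  36^1 mod 41 = 36
  36^2 mod 41 = (36 * 36) mod 41 = 25
  36^3 mod 41 = (25 * 36) mod 41 = 39
  36^4 mod 41 = (39 * 36) mod 41 = 10
  36^5 mod 41 = (10 * 36) mod 41 = 32
  36^6 mod 41 = (32 * 36) mod 41 = 4
Result: shared secret = 4.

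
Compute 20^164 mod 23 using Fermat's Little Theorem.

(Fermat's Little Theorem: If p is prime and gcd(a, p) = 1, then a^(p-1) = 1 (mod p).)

Step 1: Since 23 is prime, by Fermat's Little Theorem: 20^22 = 1 (mod 23).
Step 2: Reduce exponent: 164 mod 22 = 10.
Step 3: So 20^164 = 20^10 (mod 23).
Step 4: 20^10 mod 23 = 8.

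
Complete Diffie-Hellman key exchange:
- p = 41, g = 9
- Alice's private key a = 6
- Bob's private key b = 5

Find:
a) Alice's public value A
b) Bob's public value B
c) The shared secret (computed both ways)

Step 1: A = g^a mod p = 9^6 mod 41 = 40.
Step 2: B = g^b mod p = 9^5 mod 41 = 9.
Step 3: Alice computes s = B^a mod p = 9^6 mod 41 = 40.
Step 4: Bob computes s = A^b mod p = 40^5 mod 41 = 40.
Both sides agree: shared secret = 40.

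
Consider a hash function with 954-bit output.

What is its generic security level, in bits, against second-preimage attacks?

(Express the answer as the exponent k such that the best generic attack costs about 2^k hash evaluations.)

Step 1: The hash has a 954-bit output.
Step 2: Second-preimage resistance means: given a specific input x, it should be infeasible to find a different y with h(y) = h(x).
With a 954-bit output, a generic search for a second preimage costs about 2^954 evaluations (each trial matches the fixed target with probability 2^-954).
Step 3: Security level = 954 bits.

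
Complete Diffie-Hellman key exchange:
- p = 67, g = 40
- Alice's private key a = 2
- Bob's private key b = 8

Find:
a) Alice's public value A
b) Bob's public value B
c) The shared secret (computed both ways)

Step 1: A = g^a mod p = 40^2 mod 67 = 59.
Step 2: B = g^b mod p = 40^8 mod 67 = 9.
Step 3: Alice computes s = B^a mod p = 9^2 mod 67 = 14.
Step 4: Bob computes s = A^b mod p = 59^8 mod 67 = 14.
Both sides agree: shared secret = 14.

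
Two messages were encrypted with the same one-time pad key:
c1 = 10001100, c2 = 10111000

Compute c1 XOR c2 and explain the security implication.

Step 1: c1 XOR c2 = (m1 XOR k) XOR (m2 XOR k).
Step 2: By XOR associativity/commutativity: = m1 XOR m2 XOR k XOR k = m1 XOR m2.
Step 3: 10001100 XOR 10111000 = 00110100 = 52.
Step 4: The key cancels out! An attacker learns m1 XOR m2 = 52, revealing the relationship between plaintexts.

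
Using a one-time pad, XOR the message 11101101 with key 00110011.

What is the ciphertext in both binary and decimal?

Step 1: Write out the XOR operation bit by bit:
  Message: 11101101
  Key:     00110011
  XOR:     11011110
Step 2: Convert to decimal: 11011110 = 222.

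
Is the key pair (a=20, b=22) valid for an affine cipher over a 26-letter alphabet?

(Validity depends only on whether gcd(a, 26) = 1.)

Step 1: Compute gcd(20, 26).
Step 2: gcd(20, 26) = 2.
Since gcd = 2 != 1, 20 shares a common factor with 26, so it cannot be used.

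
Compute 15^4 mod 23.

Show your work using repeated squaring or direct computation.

Step 1: Compute 15^4 mod 23 step by step, reducing modulo 23 at each step.
  15^1 mod 23 = 15
  15^2 mod 23 = (15 * 15) mod 23 = 18
  15^3 mod 23 = (18 * 15) mod 23 = 17
  15^4 mod 23 = (17 * 15) mod 23 = 2
Step 2: Result = 2.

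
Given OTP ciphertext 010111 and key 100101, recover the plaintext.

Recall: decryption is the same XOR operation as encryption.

Step 1: XOR ciphertext with key:
  Ciphertext: 010111
  Key:        100101
  XOR:        110010
Step 2: Plaintext = 110010 = 50 in decimal.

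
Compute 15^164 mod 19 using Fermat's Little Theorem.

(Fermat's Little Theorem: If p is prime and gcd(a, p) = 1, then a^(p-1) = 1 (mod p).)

Step 1: Since 19 is prime, by Fermat's Little Theorem: 15^18 = 1 (mod 19).
Step 2: Reduce exponent: 164 mod 18 = 2.
Step 3: So 15^164 = 15^2 (mod 19).
Step 4: 15^2 mod 19 = 16.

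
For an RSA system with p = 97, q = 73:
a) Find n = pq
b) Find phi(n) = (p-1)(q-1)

Step 1: n = p * q = 97 * 73 = 7081.
Step 2: phi(n) = (p-1)(q-1) = 96 * 72 = 6912.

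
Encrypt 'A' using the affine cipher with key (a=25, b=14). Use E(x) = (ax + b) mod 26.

Step 1: Convert 'A' to number: x = 0.
Step 2: E(0) = (25 * 0 + 14) mod 26 = 14 mod 26 = 14.
Step 3: Convert 14 back to letter: O.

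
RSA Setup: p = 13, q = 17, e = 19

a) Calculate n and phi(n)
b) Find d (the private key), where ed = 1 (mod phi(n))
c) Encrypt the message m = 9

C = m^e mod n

Step 1: n = 13 * 17 = 221.
Step 2: phi(n) = (13-1)(17-1) = 12 * 16 = 192.
Step 3: Find d = 19^(-1) mod 192 = 91.
  Verify: 19 * 91 = 1729 = 1 (mod 192).
Step 4: C = 9^19 mod 221 = 100.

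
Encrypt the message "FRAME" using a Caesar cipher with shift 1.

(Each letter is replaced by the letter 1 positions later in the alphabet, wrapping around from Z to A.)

Step 1: For each letter, shift forward by 1 positions (mod 26).
  F (position 5) -> position (5+1) mod 26 = 6 -> G
  R (position 17) -> position (17+1) mod 26 = 18 -> S
  A (position 0) -> position (0+1) mod 26 = 1 -> B
  M (position 12) -> position (12+1) mod 26 = 13 -> N
  E (position 4) -> position (4+1) mod 26 = 5 -> F
Result: GSBNF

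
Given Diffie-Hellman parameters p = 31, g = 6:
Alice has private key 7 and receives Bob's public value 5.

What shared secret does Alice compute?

Step 1: s = B^a mod p = 5^7 mod 31.
  5^1 mod 31 = 5
  5^2 mod 31 = (5 * 5) mod 31 = 25
  5^3 mod 31 = (25 * 5) mod 31 = 1
  5^4 mod 31 = (1 * 5) mod 31 = 5
  5^5 mod 31 = (5 * 5) mod 31 = 25
  5^6 mod 31 = (25 * 5) mod 31 = 1
  5^7 mod 31 = (1 * 5) mod 31 = 5
Result: shared secret = 5.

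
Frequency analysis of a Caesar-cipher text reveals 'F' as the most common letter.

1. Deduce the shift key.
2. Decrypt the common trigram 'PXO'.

Step 1: In English, 'E' is the most frequent letter (12.7%).
Step 2: The most frequent ciphertext letter is 'F' (position 5).
Step 3: Shift = (5 - 4) mod 26 = 1.
Step 4: Decrypt 'PXO' by shifting back 1:
  P -> O
  X -> W
  O -> N
Step 5: 'PXO' decrypts to 'OWN'.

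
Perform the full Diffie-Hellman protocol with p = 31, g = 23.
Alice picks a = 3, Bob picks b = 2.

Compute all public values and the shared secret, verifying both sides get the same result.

Step 1: A = g^a mod p = 23^3 mod 31 = 15.
Step 2: B = g^b mod p = 23^2 mod 31 = 2.
Step 3: Alice computes s = B^a mod p = 2^3 mod 31 = 8.
Step 4: Bob computes s = A^b mod p = 15^2 mod 31 = 8.
Both sides agree: shared secret = 8.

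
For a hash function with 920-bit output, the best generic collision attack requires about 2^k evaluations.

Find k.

Step 1: The hash has a 920-bit output.
Step 2: Collision resistance means it should be infeasible to find any x != y with h(x) = h(y).
By the birthday bound, a generic collision search succeeds after about sqrt(2^920) = 2^(920/2) = 2^460 evaluations.
Step 3: Security level = 460 bits.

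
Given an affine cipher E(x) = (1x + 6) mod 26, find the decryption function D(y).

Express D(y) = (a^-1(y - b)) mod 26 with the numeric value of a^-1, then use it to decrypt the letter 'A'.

Step 1: Find a^-1, the modular inverse of 1 mod 26.
Step 2: We need 1 * a^-1 = 1 (mod 26).
Step 3: 1 * 1 = 1 = 0 * 26 + 1, so a^-1 = 1.
Step 4: D(y) = 1(y - 6) mod 26.
Step 5: Apply to 'A' (y = 0): D(0) = 1 * (0 - 6) mod 26 = 1 * -6 mod 26 = 20 -> 'U'.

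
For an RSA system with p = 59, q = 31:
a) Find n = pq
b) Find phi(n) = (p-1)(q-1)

Step 1: n = p * q = 59 * 31 = 1829.
Step 2: phi(n) = (p-1)(q-1) = 58 * 30 = 1740.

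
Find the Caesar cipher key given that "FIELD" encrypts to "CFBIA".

Step 1: Compare first letters: F (position 5) -> C (position 2).
Step 2: Shift = (2 - 5) mod 26 = 23.
The shift value is 23.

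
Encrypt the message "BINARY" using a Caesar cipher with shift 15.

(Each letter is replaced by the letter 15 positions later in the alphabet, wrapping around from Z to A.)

Step 1: For each letter, shift forward by 15 positions (mod 26).
  B (position 1) -> position (1+15) mod 26 = 16 -> Q
  I (position 8) -> position (8+15) mod 26 = 23 -> X
  N (position 13) -> position (13+15) mod 26 = 2 -> C
  A (position 0) -> position (0+15) mod 26 = 15 -> P
  R (position 17) -> position (17+15) mod 26 = 6 -> G
  Y (position 24) -> position (24+15) mod 26 = 13 -> N
Result: QXCPGN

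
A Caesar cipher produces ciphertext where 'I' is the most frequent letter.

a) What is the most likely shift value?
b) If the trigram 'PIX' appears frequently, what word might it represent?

Step 1: In English, 'E' is the most frequent letter (12.7%).
Step 2: The most frequent ciphertext letter is 'I' (position 8).
Step 3: Shift = (8 - 4) mod 26 = 4.
Step 4: Decrypt 'PIX' by shifting back 4:
  P -> L
  I -> E
  X -> T
Step 5: 'PIX' decrypts to 'LET'.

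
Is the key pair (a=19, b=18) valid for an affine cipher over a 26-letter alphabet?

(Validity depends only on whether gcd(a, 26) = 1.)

Step 1: Compute gcd(19, 26).
Step 2: gcd(19, 26) = 1.
Since gcd = 1, 19 is coprime with 26, so it is a valid key.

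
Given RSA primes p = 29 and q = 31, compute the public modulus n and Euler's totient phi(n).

Step 1: n = p * q = 29 * 31 = 899.
Step 2: phi(n) = (p-1)(q-1) = 28 * 30 = 840.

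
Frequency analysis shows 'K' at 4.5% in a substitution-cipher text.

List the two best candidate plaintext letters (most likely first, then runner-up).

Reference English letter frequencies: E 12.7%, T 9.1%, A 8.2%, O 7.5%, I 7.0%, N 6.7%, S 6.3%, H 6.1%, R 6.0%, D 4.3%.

Step 1: Observed frequency of 'K' is 4.5%.
Step 2: Compute distances to each reference frequency and sort:
  D (4.3%): difference = 0.2% <-- BEST
  R (6.0%): difference = 1.5% <-- RUNNER-UP
  H (6.1%): difference = 1.6%
  S (6.3%): difference = 1.8%
  N (6.7%): difference = 2.2%
Step 3: Most likely is 'D' (4.3%, diff 0.2%); second most likely is 'R' (6.0%, diff 1.5%).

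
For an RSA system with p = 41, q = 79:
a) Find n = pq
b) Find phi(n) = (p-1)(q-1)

Step 1: n = p * q = 41 * 79 = 3239.
Step 2: phi(n) = (p-1)(q-1) = 40 * 78 = 3120.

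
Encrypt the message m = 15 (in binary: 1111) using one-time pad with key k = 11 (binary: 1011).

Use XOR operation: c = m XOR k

Step 1: Write out the XOR operation bit by bit:
  Message: 1111
  Key:     1011
  XOR:     0100
Step 2: Convert to decimal: 0100 = 4.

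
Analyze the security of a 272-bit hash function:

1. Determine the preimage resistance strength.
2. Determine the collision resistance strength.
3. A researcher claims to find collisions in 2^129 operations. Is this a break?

Step 1: Preimage resistance requires brute-force of 2^272 operations.
Step 2: Collision resistance (birthday bound) = 2^(272/2) = 2^136.
Step 3: The claimed attack costs 2^129 operations.
Step 4: Since 2^129 < 2^136, the claimed attack beats the generic birthday bound, so collision resistance is broken.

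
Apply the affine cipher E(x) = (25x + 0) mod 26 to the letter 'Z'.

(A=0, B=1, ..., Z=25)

Step 1: Convert 'Z' to number: x = 25.
Step 2: E(25) = (25 * 25 + 0) mod 26 = 625 mod 26 = 1.
Step 3: Convert 1 back to letter: B.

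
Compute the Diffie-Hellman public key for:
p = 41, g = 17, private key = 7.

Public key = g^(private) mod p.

Step 1: A = g^a mod p = 17^7 mod 41.
  17^1 mod 41 = 17
  17^2 mod 41 = (17 * 17) mod 41 = 2
  17^3 mod 41 = (2 * 17) mod 41 = 34
  17^4 mod 41 = (34 * 17) mod 41 = 4
  17^5 mod 41 = (4 * 17) mod 41 = 27
  17^6 mod 41 = (27 * 17) mod 41 = 8
  17^7 mod 41 = (8 * 17) mod 41 = 13
Result: A = 13.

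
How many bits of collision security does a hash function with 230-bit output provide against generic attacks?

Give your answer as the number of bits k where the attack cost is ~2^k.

Step 1: The hash has a 230-bit output.
Step 2: Collision resistance means it should be infeasible to find any x != y with h(x) = h(y).
By the birthday bound, a generic collision search succeeds after about sqrt(2^230) = 2^(230/2) = 2^115 evaluations.
Step 3: Security level = 115 bits.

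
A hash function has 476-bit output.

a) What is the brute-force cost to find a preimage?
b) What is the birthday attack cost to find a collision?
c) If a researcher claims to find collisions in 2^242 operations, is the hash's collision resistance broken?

Step 1: Preimage resistance requires brute-force of 2^476 operations.
Step 2: Collision resistance (birthday bound) = 2^(476/2) = 2^238.
Step 3: The claimed attack costs 2^242 operations.
Step 4: Since 2^242 >= 2^238, the claimed attack is no faster than the generic birthday attack, so this does not break collision resistance.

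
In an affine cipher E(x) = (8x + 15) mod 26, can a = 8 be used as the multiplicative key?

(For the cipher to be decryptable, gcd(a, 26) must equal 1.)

Step 1: Compute gcd(8, 26).
Step 2: gcd(8, 26) = 2.
Since gcd = 2 != 1, 8 shares a common factor with 26, so it cannot be used.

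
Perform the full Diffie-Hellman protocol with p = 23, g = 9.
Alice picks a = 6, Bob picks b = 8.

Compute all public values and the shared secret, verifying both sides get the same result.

Step 1: A = g^a mod p = 9^6 mod 23 = 3.
Step 2: B = g^b mod p = 9^8 mod 23 = 13.
Step 3: Alice computes s = B^a mod p = 13^6 mod 23 = 6.
Step 4: Bob computes s = A^b mod p = 3^8 mod 23 = 6.
Both sides agree: shared secret = 6.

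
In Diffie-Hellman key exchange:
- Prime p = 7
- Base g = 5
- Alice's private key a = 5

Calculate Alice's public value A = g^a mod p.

Step 1: A = g^a mod p = 5^5 mod 7.
  5^1 mod 7 = 5
  5^2 mod 7 = (5 * 5) mod 7 = 4
  5^3 mod 7 = (4 * 5) mod 7 = 6
  5^4 mod 7 = (6 * 5) mod 7 = 2
  5^5 mod 7 = (2 * 5) mod 7 = 3
Result: A = 3.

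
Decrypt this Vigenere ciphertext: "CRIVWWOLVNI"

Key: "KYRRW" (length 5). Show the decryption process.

Step 1: Key 'KYRRW' has length 5. Extended key: KYRRWKYRRWK
Step 2: Decrypt each position:
  C(2) - K(10) = 18 = S
  R(17) - Y(24) = 19 = T
  I(8) - R(17) = 17 = R
  V(21) - R(17) = 4 = E
  W(22) - W(22) = 0 = A
  W(22) - K(10) = 12 = M
  O(14) - Y(24) = 16 = Q
  L(11) - R(17) = 20 = U
  V(21) - R(17) = 4 = E
  N(13) - W(22) = 17 = R
  I(8) - K(10) = 24 = Y
Plaintext: STREAMQUERY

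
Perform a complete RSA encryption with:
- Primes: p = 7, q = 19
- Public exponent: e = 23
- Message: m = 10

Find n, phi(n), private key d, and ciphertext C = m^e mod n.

Step 1: n = 7 * 19 = 133.
Step 2: phi(n) = (7-1)(19-1) = 6 * 18 = 108.
Step 3: Find d = 23^(-1) mod 108 = 47.
  Verify: 23 * 47 = 1081 = 1 (mod 108).
Step 4: C = 10^23 mod 133 = 117.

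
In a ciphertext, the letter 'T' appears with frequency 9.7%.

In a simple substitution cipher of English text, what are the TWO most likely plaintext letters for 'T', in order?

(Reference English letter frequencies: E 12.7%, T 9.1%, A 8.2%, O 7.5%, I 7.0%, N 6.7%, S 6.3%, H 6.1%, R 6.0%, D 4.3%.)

Step 1: Observed frequency of 'T' is 9.7%.
Step 2: Compute distances to each reference frequency and sort:
  T (9.1%): difference = 0.6% <-- BEST
  A (8.2%): difference = 1.5% <-- RUNNER-UP
  O (7.5%): difference = 2.2%
  I (7.0%): difference = 2.7%
  N (6.7%): difference = 3.0%
Step 3: Most likely is 'T' (9.1%, diff 0.6%); second most likely is 'A' (8.2%, diff 1.5%).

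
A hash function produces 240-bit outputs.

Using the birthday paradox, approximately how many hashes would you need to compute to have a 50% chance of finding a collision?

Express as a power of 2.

Step 1: The birthday paradox gives collision probability ~50% after sqrt(2^n) = 2^(n/2) hashes.
Step 2: For 240-bit output: 2^(240/2) = 2^120.
Step 3: Approximately 2^120 hash computations needed.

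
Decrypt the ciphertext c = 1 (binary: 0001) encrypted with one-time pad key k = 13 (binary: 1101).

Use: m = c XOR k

Step 1: XOR ciphertext with key:
  Ciphertext: 0001
  Key:        1101
  XOR:        1100
Step 2: Plaintext = 1100 = 12 in decimal.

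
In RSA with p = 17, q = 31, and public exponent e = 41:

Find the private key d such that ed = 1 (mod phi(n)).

Step 1: n = 17 * 31 = 527.
Step 2: phi(n) = 16 * 30 = 480.
Step 3: Find d such that 41 * d = 1 (mod 480).
Step 4: d = 41^(-1) mod 480 = 281.
Verification: 41 * 281 = 11521 = 24 * 480 + 1.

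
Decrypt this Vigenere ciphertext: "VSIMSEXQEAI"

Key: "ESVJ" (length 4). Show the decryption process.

Step 1: Key 'ESVJ' has length 4. Extended key: ESVJESVJESV
Step 2: Decrypt each position:
  V(21) - E(4) = 17 = R
  S(18) - S(18) = 0 = A
  I(8) - V(21) = 13 = N
  M(12) - J(9) = 3 = D
  S(18) - E(4) = 14 = O
  E(4) - S(18) = 12 = M
  X(23) - V(21) = 2 = C
  Q(16) - J(9) = 7 = H
  E(4) - E(4) = 0 = A
  A(0) - S(18) = 8 = I
  I(8) - V(21) = 13 = N
Plaintext: RANDOMCHAIN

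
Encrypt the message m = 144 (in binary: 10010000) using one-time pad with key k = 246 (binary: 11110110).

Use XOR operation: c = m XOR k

Step 1: Write out the XOR operation bit by bit:
  Message: 10010000
  Key:     11110110
  XOR:     01100110
Step 2: Convert to decimal: 01100110 = 102.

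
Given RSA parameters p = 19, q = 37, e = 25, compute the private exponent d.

Step 1: n = 19 * 37 = 703.
Step 2: phi(n) = 18 * 36 = 648.
Step 3: Find d such that 25 * d = 1 (mod 648).
Step 4: d = 25^(-1) mod 648 = 337.
Verification: 25 * 337 = 8425 = 13 * 648 + 1.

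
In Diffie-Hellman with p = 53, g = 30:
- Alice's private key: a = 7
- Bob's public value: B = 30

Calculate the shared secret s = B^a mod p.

Step 1: s = B^a mod p = 30^7 mod 53.
  30^1 mod 53 = 30
  30^2 mod 53 = (30 * 30) mod 53 = 52
  30^3 mod 53 = (52 * 30) mod 53 = 23
  30^4 mod 53 = (23 * 30) mod 53 = 1
  30^5 mod 53 = (1 * 30) mod 53 = 30
  30^6 mod 53 = (30 * 30) mod 53 = 52
  30^7 mod 53 = (52 * 30) mod 53 = 23
Result: shared secret = 23.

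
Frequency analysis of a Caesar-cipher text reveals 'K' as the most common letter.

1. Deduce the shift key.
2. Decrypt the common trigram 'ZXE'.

Step 1: In English, 'E' is the most frequent letter (12.7%).
Step 2: The most frequent ciphertext letter is 'K' (position 10).
Step 3: Shift = (10 - 4) mod 26 = 6.
Step 4: Decrypt 'ZXE' by shifting back 6:
  Z -> T
  X -> R
  E -> Y
Step 5: 'ZXE' decrypts to 'TRY'.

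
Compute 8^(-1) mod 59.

Step 1: We need x such that 8 * x = 1 (mod 59).
Step 2: Using the extended Euclidean algorithm or trial:
  8 * 37 = 296 = 5 * 59 + 1.
Step 3: Since 296 mod 59 = 1, the inverse is x = 37.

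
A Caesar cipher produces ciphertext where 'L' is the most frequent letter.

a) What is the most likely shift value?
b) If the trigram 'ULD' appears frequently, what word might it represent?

Step 1: In English, 'E' is the most frequent letter (12.7%).
Step 2: The most frequent ciphertext letter is 'L' (position 11).
Step 3: Shift = (11 - 4) mod 26 = 7.
Step 4: Decrypt 'ULD' by shifting back 7:
  U -> N
  L -> E
  D -> W
Step 5: 'ULD' decrypts to 'NEW'.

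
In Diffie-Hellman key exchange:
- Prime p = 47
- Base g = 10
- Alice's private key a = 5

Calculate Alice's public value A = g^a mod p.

Step 1: A = g^a mod p = 10^5 mod 47.
  10^1 mod 47 = 10
  10^2 mod 47 = (10 * 10) mod 47 = 6
  10^3 mod 47 = (6 * 10) mod 47 = 13
  10^4 mod 47 = (13 * 10) mod 47 = 36
  10^5 mod 47 = (36 * 10) mod 47 = 31
Result: A = 31.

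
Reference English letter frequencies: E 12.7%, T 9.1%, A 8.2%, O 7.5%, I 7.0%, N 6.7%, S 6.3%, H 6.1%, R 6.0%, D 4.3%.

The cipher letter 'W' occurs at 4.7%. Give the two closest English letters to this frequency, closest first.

Step 1: Observed frequency of 'W' is 4.7%.
Step 2: Compute distances to each reference frequency and sort:
  D (4.3%): difference = 0.4% <-- BEST
  R (6.0%): difference = 1.3% <-- RUNNER-UP
  H (6.1%): difference = 1.4%
  S (6.3%): difference = 1.6%
  N (6.7%): difference = 2.0%
Step 3: Most likely is 'D' (4.3%, diff 0.4%); second most likely is 'R' (6.0%, diff 1.3%).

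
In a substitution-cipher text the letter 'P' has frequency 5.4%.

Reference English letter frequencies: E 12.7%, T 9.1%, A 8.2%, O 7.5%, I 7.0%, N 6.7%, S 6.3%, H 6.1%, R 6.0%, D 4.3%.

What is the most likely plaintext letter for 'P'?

Step 1: The observed frequency is 5.4%.
Step 2: Compare with English frequencies:
  E: 12.7% (difference: 7.3%)
  T: 9.1% (difference: 3.7%)
  A: 8.2% (difference: 2.8%)
  O: 7.5% (difference: 2.1%)
  I: 7.0% (difference: 1.6%)
  N: 6.7% (difference: 1.3%)
  S: 6.3% (difference: 0.9%)
  H: 6.1% (difference: 0.7%)
  R: 6.0% (difference: 0.6%) <-- closest
  D: 4.3% (difference: 1.1%)
Step 3: 'P' most likely represents 'R' (frequency 6.0%).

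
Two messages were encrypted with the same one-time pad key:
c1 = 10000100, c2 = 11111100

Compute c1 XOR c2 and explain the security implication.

Step 1: c1 XOR c2 = (m1 XOR k) XOR (m2 XOR k).
Step 2: By XOR associativity/commutativity: = m1 XOR m2 XOR k XOR k = m1 XOR m2.
Step 3: 10000100 XOR 11111100 = 01111000 = 120.
Step 4: The key cancels out! An attacker learns m1 XOR m2 = 120, revealing the relationship between plaintexts.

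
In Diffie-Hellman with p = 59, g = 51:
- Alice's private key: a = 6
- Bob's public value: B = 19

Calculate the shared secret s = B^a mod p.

Step 1: s = B^a mod p = 19^6 mod 59.
  19^1 mod 59 = 19
  19^2 mod 59 = (19 * 19) mod 59 = 7
  19^3 mod 59 = (7 * 19) mod 59 = 15
  19^4 mod 59 = (15 * 19) mod 59 = 49
  19^5 mod 59 = (49 * 19) mod 59 = 46
  19^6 mod 59 = (46 * 19) mod 59 = 48
Result: shared secret = 48.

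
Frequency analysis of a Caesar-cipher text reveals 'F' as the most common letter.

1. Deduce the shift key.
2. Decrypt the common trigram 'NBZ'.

Step 1: In English, 'E' is the most frequent letter (12.7%).
Step 2: The most frequent ciphertext letter is 'F' (position 5).
Step 3: Shift = (5 - 4) mod 26 = 1.
Step 4: Decrypt 'NBZ' by shifting back 1:
  N -> M
  B -> A
  Z -> Y
Step 5: 'NBZ' decrypts to 'MAY'.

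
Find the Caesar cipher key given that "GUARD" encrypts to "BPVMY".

Step 1: Compare first letters: G (position 6) -> B (position 1).
Step 2: Shift = (1 - 6) mod 26 = 21.
The shift value is 21.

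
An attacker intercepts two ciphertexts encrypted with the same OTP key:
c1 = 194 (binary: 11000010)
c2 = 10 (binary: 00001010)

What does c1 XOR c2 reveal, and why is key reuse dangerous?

Step 1: c1 XOR c2 = (m1 XOR k) XOR (m2 XOR k).
Step 2: By XOR associativity/commutativity: = m1 XOR m2 XOR k XOR k = m1 XOR m2.
Step 3: 11000010 XOR 00001010 = 11001000 = 200.
Step 4: The key cancels out! An attacker learns m1 XOR m2 = 200, revealing the relationship between plaintexts.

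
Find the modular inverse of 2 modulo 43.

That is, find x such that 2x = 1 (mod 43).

Step 1: We need x such that 2 * x = 1 (mod 43).
Step 2: Using the extended Euclidean algorithm or trial:
  2 * 22 = 44 = 1 * 43 + 1.
Step 3: Since 44 mod 43 = 1, the inverse is x = 22.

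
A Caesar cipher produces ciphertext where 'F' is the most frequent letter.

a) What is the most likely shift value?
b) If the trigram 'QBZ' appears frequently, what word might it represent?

Step 1: In English, 'E' is the most frequent letter (12.7%).
Step 2: The most frequent ciphertext letter is 'F' (position 5).
Step 3: Shift = (5 - 4) mod 26 = 1.
Step 4: Decrypt 'QBZ' by shifting back 1:
  Q -> P
  B -> A
  Z -> Y
Step 5: 'QBZ' decrypts to 'PAY'.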